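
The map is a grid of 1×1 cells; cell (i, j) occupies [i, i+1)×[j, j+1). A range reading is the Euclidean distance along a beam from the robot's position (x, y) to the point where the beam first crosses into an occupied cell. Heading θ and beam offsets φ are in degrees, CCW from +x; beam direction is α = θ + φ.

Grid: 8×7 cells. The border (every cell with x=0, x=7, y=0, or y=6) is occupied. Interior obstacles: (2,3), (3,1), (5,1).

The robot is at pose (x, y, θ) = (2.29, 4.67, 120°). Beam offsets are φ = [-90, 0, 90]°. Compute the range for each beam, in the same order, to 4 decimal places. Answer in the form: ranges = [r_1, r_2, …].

ranges = [2.6600, 1.5358, 1.4896]

beam 1: φ=-90°, α=30°
  dir = (cos 30°, sin 30°) = (0.8660, 0.5000); from cell (2,4)
  next x-line at t=0.8198, next y-line at t=0.6600; Δt_x=1.1547, Δt_y=2.0000
    y: enter (2,5) at t=0.6600
    x: enter (3,5) at t=0.8198
    x: enter (4,5) at t=1.9745
    y: enter (4,6) at t=2.6600 ← occupied
  → r_1 = 2.6600
beam 2: φ=0°, α=120°
  dir = (cos 120°, sin 120°) = (-0.5000, 0.8660); from cell (2,4)
  next x-line at t=0.5800, next y-line at t=0.3811; Δt_x=2.0000, Δt_y=1.1547
    y: enter (2,5) at t=0.3811
    x: enter (1,5) at t=0.5800
    y: enter (1,6) at t=1.5358 ← occupied
  → r_2 = 1.5358
beam 3: φ=90°, α=210°
  dir = (cos 210°, sin 210°) = (-0.8660, -0.5000); from cell (2,4)
  next x-line at t=0.3349, next y-line at t=1.3400; Δt_x=1.1547, Δt_y=2.0000
    x: enter (1,4) at t=0.3349
    y: enter (1,3) at t=1.3400
    x: enter (0,3) at t=1.4896 ← occupied
  → r_3 = 1.4896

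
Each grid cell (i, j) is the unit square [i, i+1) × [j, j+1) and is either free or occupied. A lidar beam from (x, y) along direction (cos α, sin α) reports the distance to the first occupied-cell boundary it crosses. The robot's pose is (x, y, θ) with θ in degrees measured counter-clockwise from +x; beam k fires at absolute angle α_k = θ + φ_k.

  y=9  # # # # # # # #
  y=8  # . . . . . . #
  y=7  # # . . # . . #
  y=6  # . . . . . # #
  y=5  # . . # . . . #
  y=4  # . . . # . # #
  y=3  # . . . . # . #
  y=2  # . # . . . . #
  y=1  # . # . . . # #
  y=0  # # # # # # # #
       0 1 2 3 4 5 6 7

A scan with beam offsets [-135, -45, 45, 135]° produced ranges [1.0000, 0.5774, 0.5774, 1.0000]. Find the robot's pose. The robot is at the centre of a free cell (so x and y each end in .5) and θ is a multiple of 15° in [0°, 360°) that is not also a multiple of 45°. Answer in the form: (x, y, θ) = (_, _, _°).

(x, y, θ) = (6.5, 2.5, 285°)

The pose lattice has 38·16 = 608 candidates. Test each by forward raycasting.
  (1.5, 8.5, 15°): beam 1 = 0.5774 ≠ 1.0000 ✗
  (1.5, 1.5, 210°): beam 1 = 7.7646 ≠ 1.0000 ✗
  (6.5, 8.5, 195°): beam 1 = 0.5774 ≠ 1.0000 ✗
  …
  (6.5, 2.5, 285°): r_1=1.0000, r_2=0.5774, r_3=0.5774, r_4=1.0000 — all match ✓
Unique over the lattice → pose = (6.5, 2.5, 285°).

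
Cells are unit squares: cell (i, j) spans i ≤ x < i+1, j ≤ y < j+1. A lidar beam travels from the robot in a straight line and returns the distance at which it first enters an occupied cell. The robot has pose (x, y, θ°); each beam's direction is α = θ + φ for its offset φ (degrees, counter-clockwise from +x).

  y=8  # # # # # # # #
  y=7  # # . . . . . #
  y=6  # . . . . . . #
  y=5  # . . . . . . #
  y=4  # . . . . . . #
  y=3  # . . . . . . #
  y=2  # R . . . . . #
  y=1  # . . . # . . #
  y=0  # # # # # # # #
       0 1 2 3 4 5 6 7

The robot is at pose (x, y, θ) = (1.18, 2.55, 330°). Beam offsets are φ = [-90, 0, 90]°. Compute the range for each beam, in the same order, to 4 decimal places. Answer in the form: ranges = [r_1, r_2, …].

beam 1: φ=-90°, α=240°
  direction (-0.5000, -0.8660); cell (1,2); t to first gridline: x 0.3600, y 0.6351 (then +2.0000 / +1.1547)
    (0,2) via x @ 0.3600  # hit
  → r_1 = 0.3600
beam 2: φ=0°, α=330°
  direction (0.8660, -0.5000); cell (1,2); t to first gridline: x 0.9469, y 1.1000 (then +1.1547 / +2.0000)
    (2,2) via x @ 0.9469
    (2,1) via y @ 1.1000
    (3,1) via x @ 2.1016
    (3,0) via y @ 3.1000  # hit
  → r_2 = 3.1000
beam 3: φ=90°, α=60°
  direction (0.5000, 0.8660); cell (1,2); t to first gridline: x 1.6400, y 0.5196 (then +2.0000 / +1.1547)
    (1,3) via y @ 0.5196
    (2,3) via x @ 1.6400
    (2,4) via y @ 1.6743
    (2,5) via y @ 2.8290
    (3,5) via x @ 3.6400
    (3,6) via y @ 3.9837
    (3,7) via y @ 5.1384
    (4,7) via x @ 5.6400
    (4,8) via y @ 6.2931  # hit
  → r_3 = 6.2931

ranges = [0.3600, 3.1000, 6.2931]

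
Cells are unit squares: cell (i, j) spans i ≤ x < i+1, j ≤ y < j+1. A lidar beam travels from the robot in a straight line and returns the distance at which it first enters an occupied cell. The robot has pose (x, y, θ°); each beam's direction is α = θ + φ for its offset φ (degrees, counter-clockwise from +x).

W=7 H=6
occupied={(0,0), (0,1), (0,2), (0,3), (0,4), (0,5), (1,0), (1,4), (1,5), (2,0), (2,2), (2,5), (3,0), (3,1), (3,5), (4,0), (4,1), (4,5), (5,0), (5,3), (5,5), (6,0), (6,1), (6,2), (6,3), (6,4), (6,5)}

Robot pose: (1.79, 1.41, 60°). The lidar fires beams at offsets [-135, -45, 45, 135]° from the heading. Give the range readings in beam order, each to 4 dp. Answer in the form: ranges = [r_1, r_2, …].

ranges = [0.4245, 1.2527, 2.6814, 0.8179]

beam 1: φ=-135°, α=285°
  dir = (cos 285°, sin 285°) = (0.2588, -0.9659); from cell (1,1)
  next x-line at t=0.8114, next y-line at t=0.4245; Δt_x=3.8637, Δt_y=1.0353
    y: enter (1,0) at t=0.4245 ← occupied
  → r_1 = 0.4245
beam 2: φ=-45°, α=15°
  dir = (cos 15°, sin 15°) = (0.9659, 0.2588); from cell (1,1)
  next x-line at t=0.2174, next y-line at t=2.2796; Δt_x=1.0353, Δt_y=3.8637
    x: enter (2,1) at t=0.2174
    x: enter (3,1) at t=1.2527 ← occupied
  → r_2 = 1.2527
beam 3: φ=45°, α=105°
  dir = (cos 105°, sin 105°) = (-0.2588, 0.9659); from cell (1,1)
  next x-line at t=3.0523, next y-line at t=0.6108; Δt_x=3.8637, Δt_y=1.0353
    y: enter (1,2) at t=0.6108
    y: enter (1,3) at t=1.6461
    y: enter (1,4) at t=2.6814 ← occupied
  → r_3 = 2.6814
beam 4: φ=135°, α=195°
  dir = (cos 195°, sin 195°) = (-0.9659, -0.2588); from cell (1,1)
  next x-line at t=0.8179, next y-line at t=1.5841; Δt_x=1.0353, Δt_y=3.8637
    x: enter (0,1) at t=0.8179 ← occupied
  → r_4 = 0.8179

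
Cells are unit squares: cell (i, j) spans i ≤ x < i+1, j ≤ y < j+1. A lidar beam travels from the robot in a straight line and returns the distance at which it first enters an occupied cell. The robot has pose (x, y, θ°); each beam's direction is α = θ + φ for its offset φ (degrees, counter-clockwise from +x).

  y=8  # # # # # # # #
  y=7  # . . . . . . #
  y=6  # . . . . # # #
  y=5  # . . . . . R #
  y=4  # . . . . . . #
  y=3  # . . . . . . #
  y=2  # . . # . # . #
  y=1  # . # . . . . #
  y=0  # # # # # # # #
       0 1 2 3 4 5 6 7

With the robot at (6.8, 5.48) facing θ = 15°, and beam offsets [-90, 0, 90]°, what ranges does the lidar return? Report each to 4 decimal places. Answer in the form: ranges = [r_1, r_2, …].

beam 1: φ=-90°, α=285°
  cosα=0.2588 sinα=-0.9659 | (6,5) | tMaxX 0.7727 tMaxY 0.4969 | tΔX 3.8637 tΔY 1.0353
    t=0.4969 [y] (6,4)
    t=0.7727 [x] (7,4) — stop
  → r_1 = 0.7727
beam 2: φ=0°, α=15°
  cosα=0.9659 sinα=0.2588 | (6,5) | tMaxX 0.2071 tMaxY 2.0091 | tΔX 1.0353 tΔY 3.8637
    t=0.2071 [x] (7,5) — stop
  → r_2 = 0.2071
beam 3: φ=90°, α=105°
  cosα=-0.2588 sinα=0.9659 | (6,5) | tMaxX 3.0910 tMaxY 0.5383 | tΔX 3.8637 tΔY 1.0353
    t=0.5383 [y] (6,6) — stop
  → r_3 = 0.5383

ranges = [0.7727, 0.2071, 0.5383]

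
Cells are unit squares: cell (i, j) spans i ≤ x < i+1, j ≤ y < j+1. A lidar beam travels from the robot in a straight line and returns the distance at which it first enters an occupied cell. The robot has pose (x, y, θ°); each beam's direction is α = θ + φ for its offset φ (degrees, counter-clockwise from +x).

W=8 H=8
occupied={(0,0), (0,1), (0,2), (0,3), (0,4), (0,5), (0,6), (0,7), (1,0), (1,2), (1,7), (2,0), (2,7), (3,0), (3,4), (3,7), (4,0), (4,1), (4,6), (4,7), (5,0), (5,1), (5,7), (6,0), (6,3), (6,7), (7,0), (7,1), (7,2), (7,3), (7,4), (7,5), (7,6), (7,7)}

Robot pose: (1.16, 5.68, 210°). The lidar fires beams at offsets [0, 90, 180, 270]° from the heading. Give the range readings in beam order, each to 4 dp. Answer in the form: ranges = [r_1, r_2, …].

beam 1: φ=0°, α=210°
  dir = (cos 210°, sin 210°) = (-0.8660, -0.5000); from cell (1,5)
  next x-line at t=0.1848, next y-line at t=1.3600; Δt_x=1.1547, Δt_y=2.0000
    x: enter (0,5) at t=0.1848 ← occupied
  → r_1 = 0.1848
beam 2: φ=90°, α=300°
  dir = (cos 300°, sin 300°) = (0.5000, -0.8660); from cell (1,5)
  next x-line at t=1.6800, next y-line at t=0.7852; Δt_x=2.0000, Δt_y=1.1547
    y: enter (1,4) at t=0.7852
    x: enter (2,4) at t=1.6800
    y: enter (2,3) at t=1.9399
    y: enter (2,2) at t=3.0946
    x: enter (3,2) at t=3.6800
    y: enter (3,1) at t=4.2493
    y: enter (3,0) at t=5.4040 ← occupied
  → r_2 = 5.4040
beam 3: φ=180°, α=30°
  dir = (cos 30°, sin 30°) = (0.8660, 0.5000); from cell (1,5)
  next x-line at t=0.9699, next y-line at t=0.6400; Δt_x=1.1547, Δt_y=2.0000
    y: enter (1,6) at t=0.6400
    x: enter (2,6) at t=0.9699
    x: enter (3,6) at t=2.1246
    y: enter (3,7) at t=2.6400 ← occupied
  → r_3 = 2.6400
beam 4: φ=270°, α=120°
  dir = (cos 120°, sin 120°) = (-0.5000, 0.8660); from cell (1,5)
  next x-line at t=0.3200, next y-line at t=0.3695; Δt_x=2.0000, Δt_y=1.1547
    x: enter (0,5) at t=0.3200 ← occupied
  → r_4 = 0.3200

ranges = [0.1848, 5.4040, 2.6400, 0.3200]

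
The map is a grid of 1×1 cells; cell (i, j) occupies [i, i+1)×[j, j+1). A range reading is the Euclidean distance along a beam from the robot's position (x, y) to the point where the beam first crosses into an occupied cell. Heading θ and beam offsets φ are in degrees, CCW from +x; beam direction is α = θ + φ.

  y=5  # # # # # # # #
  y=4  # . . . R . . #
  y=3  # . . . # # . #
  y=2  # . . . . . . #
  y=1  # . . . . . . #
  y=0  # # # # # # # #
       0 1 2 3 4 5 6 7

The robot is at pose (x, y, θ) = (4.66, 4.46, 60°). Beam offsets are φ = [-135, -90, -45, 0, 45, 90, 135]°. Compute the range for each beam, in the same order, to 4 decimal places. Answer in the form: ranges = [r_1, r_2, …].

ranges = [0.4762, 0.9200, 2.0864, 0.6235, 0.5590, 1.0800, 3.7891]

beam 1: φ=-135°, α=285°
  cosα=0.2588 sinα=-0.9659 | (4,4) | tMaxX 1.3137 tMaxY 0.4762 | tΔX 3.8637 tΔY 1.0353
    t=0.4762 [y] (4,3) — stop
  → r_1 = 0.4762
beam 2: φ=-90°, α=330°
  cosα=0.8660 sinα=-0.5000 | (4,4) | tMaxX 0.3926 tMaxY 0.9200 | tΔX 1.1547 tΔY 2.0000
    t=0.3926 [x] (5,4)
    t=0.9200 [y] (5,3) — stop
  → r_2 = 0.9200
beam 3: φ=-45°, α=15°
  cosα=0.9659 sinα=0.2588 | (4,4) | tMaxX 0.3520 tMaxY 2.0864 | tΔX 1.0353 tΔY 3.8637
    t=0.3520 [x] (5,4)
    t=1.3873 [x] (6,4)
    t=2.0864 [y] (6,5) — stop
  → r_3 = 2.0864
beam 4: φ=0°, α=60°
  cosα=0.5000 sinα=0.8660 | (4,4) | tMaxX 0.6800 tMaxY 0.6235 | tΔX 2.0000 tΔY 1.1547
    t=0.6235 [y] (4,5) — stop
  → r_4 = 0.6235
beam 5: φ=45°, α=105°
  cosα=-0.2588 sinα=0.9659 | (4,4) | tMaxX 2.5500 tMaxY 0.5590 | tΔX 3.8637 tΔY 1.0353
    t=0.5590 [y] (4,5) — stop
  → r_5 = 0.5590
beam 6: φ=90°, α=150°
  cosα=-0.8660 sinα=0.5000 | (4,4) | tMaxX 0.7621 tMaxY 1.0800 | tΔX 1.1547 tΔY 2.0000
    t=0.7621 [x] (3,4)
    t=1.0800 [y] (3,5) — stop
  → r_6 = 1.0800
beam 7: φ=135°, α=195°
  cosα=-0.9659 sinα=-0.2588 | (4,4) | tMaxX 0.6833 tMaxY 1.7773 | tΔX 1.0353 tΔY 3.8637
    t=0.6833 [x] (3,4)
    t=1.7186 [x] (2,4)
    t=1.7773 [y] (2,3)
    t=2.7538 [x] (1,3)
    t=3.7891 [x] (0,3) — stop
  → r_7 = 3.7891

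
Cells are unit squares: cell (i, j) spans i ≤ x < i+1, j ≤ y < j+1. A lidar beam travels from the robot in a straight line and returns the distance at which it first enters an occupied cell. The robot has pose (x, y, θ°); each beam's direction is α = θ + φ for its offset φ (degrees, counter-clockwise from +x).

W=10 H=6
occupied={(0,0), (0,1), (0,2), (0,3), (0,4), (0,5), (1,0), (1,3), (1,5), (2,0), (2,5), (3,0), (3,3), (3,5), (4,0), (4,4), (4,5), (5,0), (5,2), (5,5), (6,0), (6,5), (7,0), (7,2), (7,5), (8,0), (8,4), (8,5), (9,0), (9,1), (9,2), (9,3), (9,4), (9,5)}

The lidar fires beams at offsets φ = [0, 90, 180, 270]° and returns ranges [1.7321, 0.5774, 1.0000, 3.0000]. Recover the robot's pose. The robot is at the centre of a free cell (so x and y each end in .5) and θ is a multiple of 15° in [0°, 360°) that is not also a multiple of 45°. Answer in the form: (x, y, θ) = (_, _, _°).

Enumerate (i+0.5, j+0.5, θ) over the 26 free cells and 16 admissible headings. For each, cast all 4 beams and compare to the given ranges.
  (4.5, 1.5, 255°): beam 1 = 0.5176 ≠ 1.7321 ✗
  (5.5, 4.5, 30°): beam 1 = 1.0000 ≠ 1.7321 ✗
  (8.5, 2.5, 240°): beam 4 = 0.5774 ≠ 3.0000 ✗
  …
  (4.5, 2.5, 300°): r_1=1.7321, r_2=0.5774, r_3=1.0000, r_4=3.0000 — all match ✓
Unique over the lattice → pose = (4.5, 2.5, 300°).

(x, y, θ) = (4.5, 2.5, 300°)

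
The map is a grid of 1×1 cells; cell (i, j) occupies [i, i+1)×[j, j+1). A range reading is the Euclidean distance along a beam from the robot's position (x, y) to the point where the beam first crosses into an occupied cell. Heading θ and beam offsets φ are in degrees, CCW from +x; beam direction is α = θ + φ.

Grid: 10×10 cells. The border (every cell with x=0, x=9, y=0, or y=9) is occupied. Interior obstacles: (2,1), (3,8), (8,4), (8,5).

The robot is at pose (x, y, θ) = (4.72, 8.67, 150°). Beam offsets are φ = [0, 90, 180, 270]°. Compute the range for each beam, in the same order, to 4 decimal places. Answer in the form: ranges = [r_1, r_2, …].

ranges = [0.6600, 7.4400, 4.9421, 0.3811]

beam 1: φ=0°, α=150°
  cosα=-0.8660 sinα=0.5000 | (4,8) | tMaxX 0.8314 tMaxY 0.6600 | tΔX 1.1547 tΔY 2.0000
    t=0.6600 [y] (4,9) — stop
  → r_1 = 0.6600
beam 2: φ=90°, α=240°
  cosα=-0.5000 sinα=-0.8660 | (4,8) | tMaxX 1.4400 tMaxY 0.7736 | tΔX 2.0000 tΔY 1.1547
    t=0.7736 [y] (4,7)
    t=1.4400 [x] (3,7)
    t=1.9283 [y] (3,6)
    t=3.0831 [y] (3,5)
    t=3.4400 [x] (2,5)
    t=4.2378 [y] (2,4)
    t=5.3925 [y] (2,3)
    t=5.4400 [x] (1,3)
    t=6.5472 [y] (1,2)
    t=7.4400 [x] (0,2) — stop
  → r_2 = 7.4400
beam 3: φ=180°, α=330°
  cosα=0.8660 sinα=-0.5000 | (4,8) | tMaxX 0.3233 tMaxY 1.3400 | tΔX 1.1547 tΔY 2.0000
    t=0.3233 [x] (5,8)
    t=1.3400 [y] (5,7)
    t=1.4780 [x] (6,7)
    t=2.6327 [x] (7,7)
    t=3.3400 [y] (7,6)
    t=3.7874 [x] (8,6)
    t=4.9421 [x] (9,6) — stop
  → r_3 = 4.9421
beam 4: φ=270°, α=60°
  cosα=0.5000 sinα=0.8660 | (4,8) | tMaxX 0.5600 tMaxY 0.3811 | tΔX 2.0000 tΔY 1.1547
    t=0.3811 [y] (4,9) — stop
  → r_4 = 0.3811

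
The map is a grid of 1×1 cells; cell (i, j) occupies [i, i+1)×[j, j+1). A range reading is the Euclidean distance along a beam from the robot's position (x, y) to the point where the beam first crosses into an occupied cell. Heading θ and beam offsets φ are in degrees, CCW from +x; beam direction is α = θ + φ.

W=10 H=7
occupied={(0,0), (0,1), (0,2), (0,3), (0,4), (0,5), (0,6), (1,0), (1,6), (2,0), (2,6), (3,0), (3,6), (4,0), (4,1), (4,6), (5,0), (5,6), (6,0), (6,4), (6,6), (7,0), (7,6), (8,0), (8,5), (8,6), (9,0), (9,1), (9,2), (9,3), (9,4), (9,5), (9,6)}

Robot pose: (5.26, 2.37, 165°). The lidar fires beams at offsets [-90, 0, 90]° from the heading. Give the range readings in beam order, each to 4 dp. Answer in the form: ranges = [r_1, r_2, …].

beam 1: φ=-90°, α=75°
  d=(0.2588,0.9659)  start (5,2)  tX=2.8591 tY=0.6522  stride 1/|dx|=3.8637 1/|dy|=1.0353
    cross y-line → (5,3), t=0.6522
    cross y-line → (5,4), t=1.6875
    cross y-line → (5,5), t=2.7228
    cross x-line → (6,5), t=2.8591
    cross y-line → (6,6), t=3.7581 (wall)
  → r_1 = 3.7581
beam 2: φ=0°, α=165°
  d=(-0.9659,0.2588)  start (5,2)  tX=0.2692 tY=2.4341  stride 1/|dx|=1.0353 1/|dy|=3.8637
    cross x-line → (4,2), t=0.2692
    cross x-line → (3,2), t=1.3044
    cross x-line → (2,2), t=2.3397
    cross y-line → (2,3), t=2.4341
    cross x-line → (1,3), t=3.3750
    cross x-line → (0,3), t=4.4103 (wall)
  → r_2 = 4.4103
beam 3: φ=90°, α=255°
  d=(-0.2588,-0.9659)  start (5,2)  tX=1.0046 tY=0.3831  stride 1/|dx|=3.8637 1/|dy|=1.0353
    cross y-line → (5,1), t=0.3831
    cross x-line → (4,1), t=1.0046 (wall)
  → r_3 = 1.0046

ranges = [3.7581, 4.4103, 1.0046]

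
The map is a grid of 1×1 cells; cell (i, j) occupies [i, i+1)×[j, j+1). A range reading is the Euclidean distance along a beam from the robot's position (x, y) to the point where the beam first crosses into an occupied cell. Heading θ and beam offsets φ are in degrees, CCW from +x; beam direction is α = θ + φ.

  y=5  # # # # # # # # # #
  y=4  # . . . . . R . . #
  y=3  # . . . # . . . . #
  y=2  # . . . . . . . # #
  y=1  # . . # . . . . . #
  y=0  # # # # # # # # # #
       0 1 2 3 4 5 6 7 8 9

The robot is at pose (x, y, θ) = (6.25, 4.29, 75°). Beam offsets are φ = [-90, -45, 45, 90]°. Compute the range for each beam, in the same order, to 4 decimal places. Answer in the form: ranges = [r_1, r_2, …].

ranges = [2.8470, 1.4200, 0.8198, 2.7432]

beam 1: φ=-90°, α=345°
  cosα=0.9659 sinα=-0.2588 | (6,4) | tMaxX 0.7765 tMaxY 1.1205 | tΔX 1.0353 tΔY 3.8637
    t=0.7765 [x] (7,4)
    t=1.1205 [y] (7,3)
    t=1.8117 [x] (8,3)
    t=2.8470 [x] (9,3) — stop
  → r_1 = 2.8470
beam 2: φ=-45°, α=30°
  cosα=0.8660 sinα=0.5000 | (6,4) | tMaxX 0.8660 tMaxY 1.4200 | tΔX 1.1547 tΔY 2.0000
    t=0.8660 [x] (7,4)
    t=1.4200 [y] (7,5) — stop
  → r_2 = 1.4200
beam 3: φ=45°, α=120°
  cosα=-0.5000 sinα=0.8660 | (6,4) | tMaxX 0.5000 tMaxY 0.8198 | tΔX 2.0000 tΔY 1.1547
    t=0.5000 [x] (5,4)
    t=0.8198 [y] (5,5) — stop
  → r_3 = 0.8198
beam 4: φ=90°, α=165°
  cosα=-0.9659 sinα=0.2588 | (6,4) | tMaxX 0.2588 tMaxY 2.7432 | tΔX 1.0353 tΔY 3.8637
    t=0.2588 [x] (5,4)
    t=1.2941 [x] (4,4)
    t=2.3294 [x] (3,4)
    t=2.7432 [y] (3,5) — stop
  → r_4 = 2.7432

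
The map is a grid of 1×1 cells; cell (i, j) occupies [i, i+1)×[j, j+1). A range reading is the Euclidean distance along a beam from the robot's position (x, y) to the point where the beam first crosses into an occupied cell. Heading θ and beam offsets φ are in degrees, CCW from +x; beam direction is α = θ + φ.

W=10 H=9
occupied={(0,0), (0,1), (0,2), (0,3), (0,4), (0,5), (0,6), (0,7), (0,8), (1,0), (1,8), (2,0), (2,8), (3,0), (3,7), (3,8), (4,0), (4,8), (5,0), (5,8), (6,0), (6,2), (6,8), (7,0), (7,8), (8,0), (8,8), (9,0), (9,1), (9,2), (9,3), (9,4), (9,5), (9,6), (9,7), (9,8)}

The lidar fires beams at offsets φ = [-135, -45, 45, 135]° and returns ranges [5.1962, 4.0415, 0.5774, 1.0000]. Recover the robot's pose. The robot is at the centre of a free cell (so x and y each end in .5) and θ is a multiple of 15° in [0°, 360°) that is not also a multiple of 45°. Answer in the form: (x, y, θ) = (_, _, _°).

The pose lattice has 54·16 = 864 candidates. Test each by forward raycasting.
  (8.5, 3.5, 210°): beam 1 = 1.9319 ≠ 5.1962 ✗
  (8.5, 2.5, 150°): beam 1 = 0.5176 ≠ 5.1962 ✗
  (1.5, 3.5, 105°): beam 1 = 5.0000 ≠ 5.1962 ✗
  …
  (8.5, 4.5, 285°): r_1=5.1962, r_2=4.0415, r_3=0.5774, r_4=1.0000 — all match ✓
No second candidate reproduces the full scan.

(x, y, θ) = (8.5, 4.5, 285°)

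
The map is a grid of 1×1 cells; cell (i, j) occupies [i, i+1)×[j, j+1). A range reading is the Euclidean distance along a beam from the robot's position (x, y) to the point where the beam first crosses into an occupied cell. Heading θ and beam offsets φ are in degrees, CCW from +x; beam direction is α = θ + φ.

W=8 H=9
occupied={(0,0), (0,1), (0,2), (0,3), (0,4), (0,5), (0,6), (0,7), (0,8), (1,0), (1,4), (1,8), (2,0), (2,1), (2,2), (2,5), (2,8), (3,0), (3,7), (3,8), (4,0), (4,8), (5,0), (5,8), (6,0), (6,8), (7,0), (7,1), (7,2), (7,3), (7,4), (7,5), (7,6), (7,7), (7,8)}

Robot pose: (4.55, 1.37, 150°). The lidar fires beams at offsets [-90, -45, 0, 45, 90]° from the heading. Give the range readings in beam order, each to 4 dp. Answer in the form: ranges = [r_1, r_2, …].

beam 1: φ=-90°, α=60°
  direction (0.5000, 0.8660); cell (4,1); t to first gridline: x 0.9000, y 0.7275 (then +2.0000 / +1.1547)
    (4,2) via y @ 0.7275
    (5,2) via x @ 0.9000
    (5,3) via y @ 1.8822
    (6,3) via x @ 2.9000
    (6,4) via y @ 3.0369
    (6,5) via y @ 4.1916
    (7,5) via x @ 4.9000  # hit
  → r_1 = 4.9000
beam 2: φ=-45°, α=105°
  direction (-0.2588, 0.9659); cell (4,1); t to first gridline: x 2.1250, y 0.6522 (then +3.8637 / +1.0353)
    (4,2) via y @ 0.6522
    (4,3) via y @ 1.6875
    (3,3) via x @ 2.1250
    (3,4) via y @ 2.7228
    (3,5) via y @ 3.7581
    (3,6) via y @ 4.7933
    (3,7) via y @ 5.8286  # hit
  → r_2 = 5.8286
beam 3: φ=0°, α=150°
  direction (-0.8660, 0.5000); cell (4,1); t to first gridline: x 0.6351, y 1.2600 (then +1.1547 / +2.0000)
    (3,1) via x @ 0.6351
    (3,2) via y @ 1.2600
    (2,2) via x @ 1.7898  # hit
  → r_3 = 1.7898
beam 4: φ=45°, α=195°
  direction (-0.9659, -0.2588); cell (4,1); t to first gridline: x 0.5694, y 1.4296 (then +1.0353 / +3.8637)
    (3,1) via x @ 0.5694
    (3,0) via y @ 1.4296  # hit
  → r_4 = 1.4296
beam 5: φ=90°, α=240°
  direction (-0.5000, -0.8660); cell (4,1); t to first gridline: x 1.1000, y 0.4272 (then +2.0000 / +1.1547)
    (4,0) via y @ 0.4272  # hit
  → r_5 = 0.4272

ranges = [4.9000, 5.8286, 1.7898, 1.4296, 0.4272]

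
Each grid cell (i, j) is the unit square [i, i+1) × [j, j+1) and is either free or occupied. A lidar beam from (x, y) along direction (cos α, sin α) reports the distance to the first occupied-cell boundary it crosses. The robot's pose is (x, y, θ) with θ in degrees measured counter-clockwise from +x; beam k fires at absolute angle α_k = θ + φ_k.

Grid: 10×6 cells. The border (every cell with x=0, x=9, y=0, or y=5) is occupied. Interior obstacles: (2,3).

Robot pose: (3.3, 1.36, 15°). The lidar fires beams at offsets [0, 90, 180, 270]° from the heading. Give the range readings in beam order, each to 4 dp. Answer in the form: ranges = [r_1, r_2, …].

ranges = [5.9011, 1.6979, 1.3909, 0.3727]

beam 1: φ=0°, α=15°
  cosα=0.9659 sinα=0.2588 | (3,1) | tMaxX 0.7247 tMaxY 2.4728 | tΔX 1.0353 tΔY 3.8637
    t=0.7247 [x] (4,1)
    t=1.7600 [x] (5,1)
    t=2.4728 [y] (5,2)
    t=2.7952 [x] (6,2)
    t=3.8305 [x] (7,2)
    t=4.8658 [x] (8,2)
    t=5.9011 [x] (9,2) — stop
  → r_1 = 5.9011
beam 2: φ=90°, α=105°
  cosα=-0.2588 sinα=0.9659 | (3,1) | tMaxX 1.1591 tMaxY 0.6626 | tΔX 3.8637 tΔY 1.0353
    t=0.6626 [y] (3,2)
    t=1.1591 [x] (2,2)
    t=1.6979 [y] (2,3) — stop
  → r_2 = 1.6979
beam 3: φ=180°, α=195°
  cosα=-0.9659 sinα=-0.2588 | (3,1) | tMaxX 0.3106 tMaxY 1.3909 | tΔX 1.0353 tΔY 3.8637
    t=0.3106 [x] (2,1)
    t=1.3459 [x] (1,1)
    t=1.3909 [y] (1,0) — stop
  → r_3 = 1.3909
beam 4: φ=270°, α=285°
  cosα=0.2588 sinα=-0.9659 | (3,1) | tMaxX 2.7046 tMaxY 0.3727 | tΔX 3.8637 tΔY 1.0353
    t=0.3727 [y] (3,0) — stop
  → r_4 = 0.3727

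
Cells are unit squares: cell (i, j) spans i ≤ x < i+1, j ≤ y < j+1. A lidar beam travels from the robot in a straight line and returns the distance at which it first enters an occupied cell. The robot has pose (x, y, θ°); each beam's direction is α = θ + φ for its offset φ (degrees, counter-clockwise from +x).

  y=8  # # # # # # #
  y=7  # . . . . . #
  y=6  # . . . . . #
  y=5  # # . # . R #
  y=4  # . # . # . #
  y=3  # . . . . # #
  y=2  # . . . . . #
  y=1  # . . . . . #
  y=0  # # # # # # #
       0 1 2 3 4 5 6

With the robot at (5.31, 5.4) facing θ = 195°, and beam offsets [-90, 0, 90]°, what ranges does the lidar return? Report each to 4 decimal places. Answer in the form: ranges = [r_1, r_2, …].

ranges = [2.6917, 1.3562, 1.4494]

beam 1: φ=-90°, α=105°
  d=(-0.2588,0.9659)  start (5,5)  tX=1.1977 tY=0.6212  stride 1/|dx|=3.8637 1/|dy|=1.0353
    cross y-line → (5,6), t=0.6212
    cross x-line → (4,6), t=1.1977
    cross y-line → (4,7), t=1.6564
    cross y-line → (4,8), t=2.6917 (wall)
  → r_1 = 2.6917
beam 2: φ=0°, α=195°
  d=(-0.9659,-0.2588)  start (5,5)  tX=0.3209 tY=1.5455  stride 1/|dx|=1.0353 1/|dy|=3.8637
    cross x-line → (4,5), t=0.3209
    cross x-line → (3,5), t=1.3562 (wall)
  → r_2 = 1.3562
beam 3: φ=90°, α=285°
  d=(0.2588,-0.9659)  start (5,5)  tX=2.6660 tY=0.4141  stride 1/|dx|=3.8637 1/|dy|=1.0353
    cross y-line → (5,4), t=0.4141
    cross y-line → (5,3), t=1.4494 (wall)
  → r_3 = 1.4494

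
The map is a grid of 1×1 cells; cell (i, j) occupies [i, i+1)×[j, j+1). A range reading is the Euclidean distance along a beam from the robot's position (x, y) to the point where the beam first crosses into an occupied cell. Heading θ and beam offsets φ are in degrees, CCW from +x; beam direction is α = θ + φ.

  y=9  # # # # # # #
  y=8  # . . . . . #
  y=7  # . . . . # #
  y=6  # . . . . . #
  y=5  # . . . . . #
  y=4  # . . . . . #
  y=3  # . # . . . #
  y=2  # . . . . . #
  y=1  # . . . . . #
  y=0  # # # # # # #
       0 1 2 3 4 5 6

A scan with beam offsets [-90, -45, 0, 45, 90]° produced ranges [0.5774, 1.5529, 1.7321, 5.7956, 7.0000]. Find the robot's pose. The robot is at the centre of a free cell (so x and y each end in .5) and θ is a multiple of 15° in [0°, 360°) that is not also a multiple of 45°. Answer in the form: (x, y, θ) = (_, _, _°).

Enumerate (i+0.5, j+0.5, θ) over the 38 free cells and 16 admissible headings. For each, cast all 5 beams and compare to the given ranges.
  (3.5, 5.5, 285°): beam 1 = 2.5882 ≠ 0.5774 ✗
  (3.5, 3.5, 285°): beam 1 = 0.5176 ≠ 0.5774 ✗
  (1.5, 3.5, 120°): beam 2 = 5.6940 ≠ 1.5529 ✗
  …
  (2.5, 8.5, 210°): r_1=0.5774, r_2=1.5529, r_3=1.7321, r_4=5.7956, r_5=7.0000 — all match ✓
Unique over the lattice → pose = (2.5, 8.5, 210°).

(x, y, θ) = (2.5, 8.5, 210°)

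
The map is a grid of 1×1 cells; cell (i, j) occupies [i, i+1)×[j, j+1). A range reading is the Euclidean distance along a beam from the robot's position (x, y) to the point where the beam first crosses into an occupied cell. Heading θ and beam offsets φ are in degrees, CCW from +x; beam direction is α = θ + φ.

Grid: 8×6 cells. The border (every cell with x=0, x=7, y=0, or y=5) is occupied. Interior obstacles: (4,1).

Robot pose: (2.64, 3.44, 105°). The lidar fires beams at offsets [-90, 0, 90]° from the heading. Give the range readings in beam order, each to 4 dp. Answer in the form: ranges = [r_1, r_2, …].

beam 1: φ=-90°, α=15°
  direction (0.9659, 0.2588); cell (2,3); t to first gridline: x 0.3727, y 2.1637 (then +1.0353 / +3.8637)
    (3,3) via x @ 0.3727
    (4,3) via x @ 1.4080
    (4,4) via y @ 2.1637
    (5,4) via x @ 2.4433
    (6,4) via x @ 3.4785
    (7,4) via x @ 4.5138  # hit
  → r_1 = 4.5138
beam 2: φ=0°, α=105°
  direction (-0.2588, 0.9659); cell (2,3); t to first gridline: x 2.4728, y 0.5798 (then +3.8637 / +1.0353)
    (2,4) via y @ 0.5798
    (2,5) via y @ 1.6150  # hit
  → r_2 = 1.6150
beam 3: φ=90°, α=195°
  direction (-0.9659, -0.2588); cell (2,3); t to first gridline: x 0.6626, y 1.7000 (then +1.0353 / +3.8637)
    (1,3) via x @ 0.6626
    (0,3) via x @ 1.6979  # hit
  → r_3 = 1.6979

ranges = [4.5138, 1.6150, 1.6979]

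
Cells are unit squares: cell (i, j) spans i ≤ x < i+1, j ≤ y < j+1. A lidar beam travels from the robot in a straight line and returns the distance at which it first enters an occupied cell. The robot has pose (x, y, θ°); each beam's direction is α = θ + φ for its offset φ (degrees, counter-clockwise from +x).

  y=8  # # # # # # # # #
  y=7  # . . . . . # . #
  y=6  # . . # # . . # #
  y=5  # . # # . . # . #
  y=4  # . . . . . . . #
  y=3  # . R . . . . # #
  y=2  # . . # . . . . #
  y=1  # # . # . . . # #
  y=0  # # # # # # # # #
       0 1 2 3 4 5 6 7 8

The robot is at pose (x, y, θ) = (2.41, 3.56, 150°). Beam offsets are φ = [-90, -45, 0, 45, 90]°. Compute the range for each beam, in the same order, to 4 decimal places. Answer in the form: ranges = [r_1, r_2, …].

beam 1: φ=-90°, α=60°
  dir = (cos 60°, sin 60°) = (0.5000, 0.8660); from cell (2,3)
  next x-line at t=1.1800, next y-line at t=0.5081; Δt_x=2.0000, Δt_y=1.1547
    y: enter (2,4) at t=0.5081
    x: enter (3,4) at t=1.1800
    y: enter (3,5) at t=1.6628 ← occupied
  → r_1 = 1.6628
beam 2: φ=-45°, α=105°
  dir = (cos 105°, sin 105°) = (-0.2588, 0.9659); from cell (2,3)
  next x-line at t=1.5841, next y-line at t=0.4555; Δt_x=3.8637, Δt_y=1.0353
    y: enter (2,4) at t=0.4555
    y: enter (2,5) at t=1.4908 ← occupied
  → r_2 = 1.4908
beam 3: φ=0°, α=150°
  dir = (cos 150°, sin 150°) = (-0.8660, 0.5000); from cell (2,3)
  next x-line at t=0.4734, next y-line at t=0.8800; Δt_x=1.1547, Δt_y=2.0000
    x: enter (1,3) at t=0.4734
    y: enter (1,4) at t=0.8800
    x: enter (0,4) at t=1.6281 ← occupied
  → r_3 = 1.6281
beam 4: φ=45°, α=195°
  dir = (cos 195°, sin 195°) = (-0.9659, -0.2588); from cell (2,3)
  next x-line at t=0.4245, next y-line at t=2.1637; Δt_x=1.0353, Δt_y=3.8637
    x: enter (1,3) at t=0.4245
    x: enter (0,3) at t=1.4597 ← occupied
  → r_4 = 1.4597
beam 5: φ=90°, α=240°
  dir = (cos 240°, sin 240°) = (-0.5000, -0.8660); from cell (2,3)
  next x-line at t=0.8200, next y-line at t=0.6466; Δt_x=2.0000, Δt_y=1.1547
    y: enter (2,2) at t=0.6466
    x: enter (1,2) at t=0.8200
    y: enter (1,1) at t=1.8013 ← occupied
  → r_5 = 1.8013

ranges = [1.6628, 1.4908, 1.6281, 1.4597, 1.8013]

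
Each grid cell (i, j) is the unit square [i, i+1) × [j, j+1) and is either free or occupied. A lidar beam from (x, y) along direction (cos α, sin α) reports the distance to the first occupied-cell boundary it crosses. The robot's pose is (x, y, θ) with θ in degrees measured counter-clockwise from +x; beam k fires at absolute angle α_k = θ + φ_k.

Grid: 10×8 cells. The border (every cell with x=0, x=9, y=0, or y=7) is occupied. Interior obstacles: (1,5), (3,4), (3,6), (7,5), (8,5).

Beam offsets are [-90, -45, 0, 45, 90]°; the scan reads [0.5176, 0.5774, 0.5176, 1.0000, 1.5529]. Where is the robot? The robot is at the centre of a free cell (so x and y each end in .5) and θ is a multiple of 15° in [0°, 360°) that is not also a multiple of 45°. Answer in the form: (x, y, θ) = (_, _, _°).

The pose lattice has 43·16 = 688 candidates. Test each by forward raycasting.
  (4.5, 4.5, 345°): beam 1 = 3.6235 ≠ 0.5176 ✗
  (7.5, 1.5, 330°): beam 1 = 0.5774 ≠ 0.5176 ✗
  (8.5, 6.5, 300°): beam 1 = 1.0000 ≠ 0.5176 ✗
  (7.5, 2.5, 75°): beam 1 = 1.5529 ≠ 0.5176 ✗
  …
  (2.5, 6.5, 105°): r_1=0.5176, r_2=0.5774, r_3=0.5176, r_4=1.0000, r_5=1.5529 — all match ✓
Unique over the lattice → pose = (2.5, 6.5, 105°).

(x, y, θ) = (2.5, 6.5, 105°)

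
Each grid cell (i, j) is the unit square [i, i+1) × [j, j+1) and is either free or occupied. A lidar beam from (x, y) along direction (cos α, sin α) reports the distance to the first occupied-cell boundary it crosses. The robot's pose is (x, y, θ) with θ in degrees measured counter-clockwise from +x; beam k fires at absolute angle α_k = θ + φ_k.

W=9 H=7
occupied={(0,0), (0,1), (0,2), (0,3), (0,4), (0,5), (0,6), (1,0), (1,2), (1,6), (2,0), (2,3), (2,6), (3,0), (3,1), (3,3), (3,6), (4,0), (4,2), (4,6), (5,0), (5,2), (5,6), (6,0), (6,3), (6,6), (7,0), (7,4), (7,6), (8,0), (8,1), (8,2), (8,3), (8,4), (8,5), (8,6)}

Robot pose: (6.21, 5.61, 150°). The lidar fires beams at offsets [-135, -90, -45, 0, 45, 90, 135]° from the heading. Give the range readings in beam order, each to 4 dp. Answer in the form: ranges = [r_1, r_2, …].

ranges = [1.5068, 0.4503, 0.4038, 0.7800, 5.3938, 3.0138, 1.6668]

beam 1: φ=-135°, α=15°
  direction (0.9659, 0.2588); cell (6,5); t to first gridline: x 0.8179, y 1.5068 (then +1.0353 / +3.8637)
    (7,5) via x @ 0.8179
    (7,6) via y @ 1.5068  # hit
  → r_1 = 1.5068
beam 2: φ=-90°, α=60°
  direction (0.5000, 0.8660); cell (6,5); t to first gridline: x 1.5800, y 0.4503 (then +2.0000 / +1.1547)
    (6,6) via y @ 0.4503  # hit
  → r_2 = 0.4503
beam 3: φ=-45°, α=105°
  direction (-0.2588, 0.9659); cell (6,5); t to first gridline: x 0.8114, y 0.4038 (then +3.8637 / +1.0353)
    (6,6) via y @ 0.4038  # hit
  → r_3 = 0.4038
beam 4: φ=0°, α=150°
  direction (-0.8660, 0.5000); cell (6,5); t to first gridline: x 0.2425, y 0.7800 (then +1.1547 / +2.0000)
    (5,5) via x @ 0.2425
    (5,6) via y @ 0.7800  # hit
  → r_4 = 0.7800
beam 5: φ=45°, α=195°
  direction (-0.9659, -0.2588); cell (6,5); t to first gridline: x 0.2174, y 2.3569 (then +1.0353 / +3.8637)
    (5,5) via x @ 0.2174
    (4,5) via x @ 1.2527
    (3,5) via x @ 2.2880
    (3,4) via y @ 2.3569
    (2,4) via x @ 3.3232
    (1,4) via x @ 4.3585
    (0,4) via x @ 5.3938  # hit
  → r_5 = 5.3938
beam 6: φ=90°, α=240°
  direction (-0.5000, -0.8660); cell (6,5); t to first gridline: x 0.4200, y 0.7044 (then +2.0000 / +1.1547)
    (5,5) via x @ 0.4200
    (5,4) via y @ 0.7044
    (5,3) via y @ 1.8591
    (4,3) via x @ 2.4200
    (4,2) via y @ 3.0138  # hit
  → r_6 = 3.0138
beam 7: φ=135°, α=285°
  direction (0.2588, -0.9659); cell (6,5); t to first gridline: x 3.0523, y 0.6315 (then +3.8637 / +1.0353)
    (6,4) via y @ 0.6315
    (6,3) via y @ 1.6668  # hit
  → r_7 = 1.6668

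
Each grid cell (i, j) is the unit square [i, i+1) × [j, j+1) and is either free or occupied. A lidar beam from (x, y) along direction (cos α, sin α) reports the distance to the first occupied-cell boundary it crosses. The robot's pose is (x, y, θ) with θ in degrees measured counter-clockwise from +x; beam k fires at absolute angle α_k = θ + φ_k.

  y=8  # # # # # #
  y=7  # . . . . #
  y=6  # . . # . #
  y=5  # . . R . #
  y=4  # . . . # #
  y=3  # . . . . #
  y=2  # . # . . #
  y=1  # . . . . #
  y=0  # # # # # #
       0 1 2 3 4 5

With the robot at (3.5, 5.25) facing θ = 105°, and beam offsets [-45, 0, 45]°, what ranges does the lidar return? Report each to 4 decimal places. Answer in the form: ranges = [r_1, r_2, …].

beam 1: φ=-45°, α=60°
  direction (0.5000, 0.8660); cell (3,5); t to first gridline: x 1.0000, y 0.8660 (then +2.0000 / +1.1547)
    (3,6) via y @ 0.8660  # hit
  → r_1 = 0.8660
beam 2: φ=0°, α=105°
  direction (-0.2588, 0.9659); cell (3,5); t to first gridline: x 1.9319, y 0.7765 (then +3.8637 / +1.0353)
    (3,6) via y @ 0.7765  # hit
  → r_2 = 0.7765
beam 3: φ=45°, α=150°
  direction (-0.8660, 0.5000); cell (3,5); t to first gridline: x 0.5774, y 1.5000 (then +1.1547 / +2.0000)
    (2,5) via x @ 0.5774
    (2,6) via y @ 1.5000
    (1,6) via x @ 1.7321
    (0,6) via x @ 2.8868  # hit
  → r_3 = 2.8868

ranges = [0.8660, 0.7765, 2.8868]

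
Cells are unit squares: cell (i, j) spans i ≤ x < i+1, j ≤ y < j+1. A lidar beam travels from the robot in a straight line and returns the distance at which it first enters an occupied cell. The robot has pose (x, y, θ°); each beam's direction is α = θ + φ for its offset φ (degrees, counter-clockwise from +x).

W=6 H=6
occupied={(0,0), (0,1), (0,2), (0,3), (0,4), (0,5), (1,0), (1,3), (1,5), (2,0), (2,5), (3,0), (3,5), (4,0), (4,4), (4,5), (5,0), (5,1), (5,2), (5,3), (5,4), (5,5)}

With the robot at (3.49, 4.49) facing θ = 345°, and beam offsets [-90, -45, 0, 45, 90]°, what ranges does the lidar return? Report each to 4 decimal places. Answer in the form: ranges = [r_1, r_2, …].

beam 1: φ=-90°, α=255°
  cosα=-0.2588 sinα=-0.9659 | (3,4) | tMaxX 1.8932 tMaxY 0.5073 | tΔX 3.8637 tΔY 1.0353
    t=0.5073 [y] (3,3)
    t=1.5426 [y] (3,2)
    t=1.8932 [x] (2,2)
    t=2.5778 [y] (2,1)
    t=3.6131 [y] (2,0) — stop
  → r_1 = 3.6131
beam 2: φ=-45°, α=300°
  cosα=0.5000 sinα=-0.8660 | (3,4) | tMaxX 1.0200 tMaxY 0.5658 | tΔX 2.0000 tΔY 1.1547
    t=0.5658 [y] (3,3)
    t=1.0200 [x] (4,3)
    t=1.7205 [y] (4,2)
    t=2.8752 [y] (4,1)
    t=3.0200 [x] (5,1) — stop
  → r_2 = 3.0200
beam 3: φ=0°, α=345°
  cosα=0.9659 sinα=-0.2588 | (3,4) | tMaxX 0.5280 tMaxY 1.8932 | tΔX 1.0353 tΔY 3.8637
    t=0.5280 [x] (4,4) — stop
  → r_3 = 0.5280
beam 4: φ=45°, α=30°
  cosα=0.8660 sinα=0.5000 | (3,4) | tMaxX 0.5889 tMaxY 1.0200 | tΔX 1.1547 tΔY 2.0000
    t=0.5889 [x] (4,4) — stop
  → r_4 = 0.5889
beam 5: φ=90°, α=75°
  cosα=0.2588 sinα=0.9659 | (3,4) | tMaxX 1.9705 tMaxY 0.5280 | tΔX 3.8637 tΔY 1.0353
    t=0.5280 [y] (3,5) — stop
  → r_5 = 0.5280

ranges = [3.6131, 3.0200, 0.5280, 0.5889, 0.5280]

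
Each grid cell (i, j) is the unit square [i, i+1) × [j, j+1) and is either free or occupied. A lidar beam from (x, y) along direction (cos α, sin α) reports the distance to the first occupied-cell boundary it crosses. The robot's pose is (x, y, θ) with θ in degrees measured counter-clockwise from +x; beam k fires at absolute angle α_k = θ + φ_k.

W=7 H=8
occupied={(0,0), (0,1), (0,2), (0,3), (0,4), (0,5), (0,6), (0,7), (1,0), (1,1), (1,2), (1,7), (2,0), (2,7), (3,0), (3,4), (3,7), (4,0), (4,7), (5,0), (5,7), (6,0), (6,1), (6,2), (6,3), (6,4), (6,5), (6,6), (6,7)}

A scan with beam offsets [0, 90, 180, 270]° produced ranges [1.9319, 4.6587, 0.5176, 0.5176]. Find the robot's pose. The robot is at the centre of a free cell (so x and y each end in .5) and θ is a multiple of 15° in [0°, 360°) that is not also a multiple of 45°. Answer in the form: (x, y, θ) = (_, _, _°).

(x, y, θ) = (1.5, 6.5, 255°)

Candidates: 27 free-cell centres × 16 headings = 432 poses. Raycast each; keep the one whose scan matches to 4 dp.
  (3.5, 3.5, 60°): beam 1 = 0.5774 ≠ 1.9319 ✗
  (4.5, 6.5, 150°): beam 1 = 1.0000 ≠ 1.9319 ✗
  (3.5, 1.5, 150°): beam 1 = 1.7321 ≠ 1.9319 ✗
  …
  (1.5, 6.5, 255°): r_1=1.9319, r_2=4.6587, r_3=0.5176, r_4=0.5176 — all match ✓
Only this pose fits every beam.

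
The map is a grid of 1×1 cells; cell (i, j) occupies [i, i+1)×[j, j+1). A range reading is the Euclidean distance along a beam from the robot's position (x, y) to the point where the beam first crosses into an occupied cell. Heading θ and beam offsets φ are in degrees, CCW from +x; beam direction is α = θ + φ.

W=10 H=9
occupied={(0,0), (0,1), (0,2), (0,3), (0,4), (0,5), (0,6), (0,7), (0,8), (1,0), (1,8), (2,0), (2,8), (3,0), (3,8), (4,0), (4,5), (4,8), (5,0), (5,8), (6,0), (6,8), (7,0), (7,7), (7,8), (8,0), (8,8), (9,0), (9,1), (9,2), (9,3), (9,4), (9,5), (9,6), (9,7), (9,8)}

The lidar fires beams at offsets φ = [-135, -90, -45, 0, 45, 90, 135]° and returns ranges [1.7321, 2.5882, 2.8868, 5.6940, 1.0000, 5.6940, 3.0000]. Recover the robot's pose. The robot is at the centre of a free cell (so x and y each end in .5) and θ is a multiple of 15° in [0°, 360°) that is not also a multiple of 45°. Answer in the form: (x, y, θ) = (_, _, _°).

(x, y, θ) = (3.5, 6.5, 255°)

Candidates: 54 free-cell centres × 16 headings = 864 poses. Raycast each; keep the one whose scan matches to 4 dp.
  (4.5, 2.5, 345°): beam 1 = 3.0000 ≠ 1.7321 ✗
  (5.5, 2.5, 15°): beam 2 = 1.5529 ≠ 2.5882 ✗
  (4.5, 2.5, 165°): beam 1 = 5.1962 ≠ 1.7321 ✗
  (4.5, 4.5, 330°): beam 1 = 3.6235 ≠ 1.7321 ✗
  …
  (3.5, 6.5, 255°): r_1=1.7321, r_2=2.5882, r_3=2.8868, r_4=5.6940, r_5=1.0000, r_6=5.6940, r_7=3.0000 — all match ✓
Unique over the lattice → pose = (3.5, 6.5, 255°).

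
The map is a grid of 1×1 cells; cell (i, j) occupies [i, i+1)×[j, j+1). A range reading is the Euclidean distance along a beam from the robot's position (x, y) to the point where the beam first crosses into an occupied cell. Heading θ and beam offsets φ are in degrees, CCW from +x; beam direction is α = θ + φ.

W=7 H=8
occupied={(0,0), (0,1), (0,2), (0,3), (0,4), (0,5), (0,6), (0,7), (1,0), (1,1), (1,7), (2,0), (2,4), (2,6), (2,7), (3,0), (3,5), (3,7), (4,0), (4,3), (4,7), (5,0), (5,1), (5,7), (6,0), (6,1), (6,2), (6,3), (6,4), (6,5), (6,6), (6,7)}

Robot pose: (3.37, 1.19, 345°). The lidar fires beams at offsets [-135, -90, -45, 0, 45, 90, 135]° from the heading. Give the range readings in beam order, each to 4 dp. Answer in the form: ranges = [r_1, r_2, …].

beam 1: φ=-135°, α=210°
  cosα=-0.8660 sinα=-0.5000 | (3,1) | tMaxX 0.4272 tMaxY 0.3800 | tΔX 1.1547 tΔY 2.0000
    t=0.3800 [y] (3,0) — stop
  → r_1 = 0.3800
beam 2: φ=-90°, α=255°
  cosα=-0.2588 sinα=-0.9659 | (3,1) | tMaxX 1.4296 tMaxY 0.1967 | tΔX 3.8637 tΔY 1.0353
    t=0.1967 [y] (3,0) — stop
  → r_2 = 0.1967
beam 3: φ=-45°, α=300°
  cosα=0.5000 sinα=-0.8660 | (3,1) | tMaxX 1.2600 tMaxY 0.2194 | tΔX 2.0000 tΔY 1.1547
    t=0.2194 [y] (3,0) — stop
  → r_3 = 0.2194
beam 4: φ=0°, α=345°
  cosα=0.9659 sinα=-0.2588 | (3,1) | tMaxX 0.6522 tMaxY 0.7341 | tΔX 1.0353 tΔY 3.8637
    t=0.6522 [x] (4,1)
    t=0.7341 [y] (4,0) — stop
  → r_4 = 0.7341
beam 5: φ=45°, α=30°
  cosα=0.8660 sinα=0.5000 | (3,1) | tMaxX 0.7275 tMaxY 1.6200 | tΔX 1.1547 tΔY 2.0000
    t=0.7275 [x] (4,1)
    t=1.6200 [y] (4,2)
    t=1.8822 [x] (5,2)
    t=3.0369 [x] (6,2) — stop
  → r_5 = 3.0369
beam 6: φ=90°, α=75°
  cosα=0.2588 sinα=0.9659 | (3,1) | tMaxX 2.4341 tMaxY 0.8386 | tΔX 3.8637 tΔY 1.0353
    t=0.8386 [y] (3,2)
    t=1.8738 [y] (3,3)
    t=2.4341 [x] (4,3) — stop
  → r_6 = 2.4341
beam 7: φ=135°, α=120°
  cosα=-0.5000 sinα=0.8660 | (3,1) | tMaxX 0.7400 tMaxY 0.9353 | tΔX 2.0000 tΔY 1.1547
    t=0.7400 [x] (2,1)
    t=0.9353 [y] (2,2)
    t=2.0900 [y] (2,3)
    t=2.7400 [x] (1,3)
    t=3.2447 [y] (1,4)
    t=4.3994 [y] (1,5)
    t=4.7400 [x] (0,5) — stop
  → r_7 = 4.7400

ranges = [0.3800, 0.1967, 0.2194, 0.7341, 3.0369, 2.4341, 4.7400]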